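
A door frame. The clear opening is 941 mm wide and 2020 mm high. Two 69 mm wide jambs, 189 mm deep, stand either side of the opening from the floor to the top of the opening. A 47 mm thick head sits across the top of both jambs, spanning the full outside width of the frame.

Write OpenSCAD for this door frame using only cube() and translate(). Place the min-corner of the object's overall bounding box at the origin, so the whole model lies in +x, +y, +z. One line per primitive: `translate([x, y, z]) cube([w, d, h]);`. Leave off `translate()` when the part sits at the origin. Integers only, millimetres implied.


cube([69, 189, 2020]);
translate([1010, 0, 0]) cube([69, 189, 2020]);
translate([0, 0, 2020]) cube([1079, 189, 47]);


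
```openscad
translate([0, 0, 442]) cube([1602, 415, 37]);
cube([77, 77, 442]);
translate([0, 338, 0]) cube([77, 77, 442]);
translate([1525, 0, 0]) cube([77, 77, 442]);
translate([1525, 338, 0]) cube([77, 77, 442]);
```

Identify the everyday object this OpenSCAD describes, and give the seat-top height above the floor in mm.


A bench. The seat-top height is 479 mm.

A long slab on four corner posts — a bench. The slab sits at z = 442 with thickness 37, so the top is 442 + 37 = 479 mm.


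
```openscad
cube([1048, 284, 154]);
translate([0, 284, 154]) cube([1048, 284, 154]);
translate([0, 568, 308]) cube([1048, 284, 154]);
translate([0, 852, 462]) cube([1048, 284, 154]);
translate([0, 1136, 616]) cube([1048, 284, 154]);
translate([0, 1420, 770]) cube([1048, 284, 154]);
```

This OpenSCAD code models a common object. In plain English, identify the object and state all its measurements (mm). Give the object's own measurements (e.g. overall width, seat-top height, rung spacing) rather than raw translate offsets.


A straight staircase of 6 solid steps. Each step is 1048 mm wide (x), 284 mm deep (y, the going) and 154 mm tall (the rise). The first step rests on the floor; each subsequent step sits one going further in +y and one rise higher in +z, directly behind and above the previous step with no overlap.


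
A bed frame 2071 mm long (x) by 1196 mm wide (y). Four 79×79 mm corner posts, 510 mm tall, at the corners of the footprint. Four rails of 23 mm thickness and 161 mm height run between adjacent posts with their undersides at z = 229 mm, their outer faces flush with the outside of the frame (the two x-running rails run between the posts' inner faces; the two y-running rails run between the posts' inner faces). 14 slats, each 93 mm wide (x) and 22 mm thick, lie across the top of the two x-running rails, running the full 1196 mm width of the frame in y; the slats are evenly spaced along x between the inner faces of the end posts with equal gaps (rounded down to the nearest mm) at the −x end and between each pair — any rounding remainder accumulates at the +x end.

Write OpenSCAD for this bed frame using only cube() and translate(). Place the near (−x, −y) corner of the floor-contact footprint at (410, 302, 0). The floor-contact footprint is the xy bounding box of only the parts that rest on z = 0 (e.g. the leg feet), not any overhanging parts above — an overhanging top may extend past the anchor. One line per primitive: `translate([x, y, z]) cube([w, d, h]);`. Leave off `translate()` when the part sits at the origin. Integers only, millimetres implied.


// slat z = rail_z + rail_h = 229 + 161 = 390
// slat gap = ⌊(1913 − 14·93) / 15⌋ = 40
translate([410, 302, 0]) cube([79, 79, 510]);
translate([410, 1419, 0]) cube([79, 79, 510]);
translate([2402, 302, 0]) cube([79, 79, 510]);
translate([2402, 1419, 0]) cube([79, 79, 510]);
translate([489, 302, 229]) cube([1913, 23, 161]);
translate([489, 1475, 229]) cube([1913, 23, 161]);
translate([410, 381, 229]) cube([23, 1038, 161]);
translate([2458, 381, 229]) cube([23, 1038, 161]);
translate([529, 302, 390]) cube([93, 1196, 22]);
translate([662, 302, 390]) cube([93, 1196, 22]);
translate([795, 302, 390]) cube([93, 1196, 22]);
translate([928, 302, 390]) cube([93, 1196, 22]);
translate([1061, 302, 390]) cube([93, 1196, 22]);
translate([1194, 302, 390]) cube([93, 1196, 22]);
translate([1327, 302, 390]) cube([93, 1196, 22]);
translate([1460, 302, 390]) cube([93, 1196, 22]);
translate([1593, 302, 390]) cube([93, 1196, 22]);
translate([1726, 302, 390]) cube([93, 1196, 22]);
translate([1859, 302, 390]) cube([93, 1196, 22]);
translate([1992, 302, 390]) cube([93, 1196, 22]);
translate([2125, 302, 390]) cube([93, 1196, 22]);
translate([2258, 302, 390]) cube([93, 1196, 22]);


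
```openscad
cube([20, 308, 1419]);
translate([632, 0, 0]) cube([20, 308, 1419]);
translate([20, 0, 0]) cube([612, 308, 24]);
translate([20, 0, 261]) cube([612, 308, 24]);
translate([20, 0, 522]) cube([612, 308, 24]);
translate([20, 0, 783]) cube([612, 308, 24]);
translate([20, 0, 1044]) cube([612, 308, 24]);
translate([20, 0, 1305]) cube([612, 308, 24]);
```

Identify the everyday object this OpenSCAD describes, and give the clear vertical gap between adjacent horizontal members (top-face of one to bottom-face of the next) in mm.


A bookshelf. The clear shelf gap is 237 mm.

Two tall side panels with 6 horizontal boards between them — a bookshelf. The first two shelf undersides are at z = 0 and z = 261; with shelf thickness 24, the clear gap is 261 − 0 − 24 = 237 mm.


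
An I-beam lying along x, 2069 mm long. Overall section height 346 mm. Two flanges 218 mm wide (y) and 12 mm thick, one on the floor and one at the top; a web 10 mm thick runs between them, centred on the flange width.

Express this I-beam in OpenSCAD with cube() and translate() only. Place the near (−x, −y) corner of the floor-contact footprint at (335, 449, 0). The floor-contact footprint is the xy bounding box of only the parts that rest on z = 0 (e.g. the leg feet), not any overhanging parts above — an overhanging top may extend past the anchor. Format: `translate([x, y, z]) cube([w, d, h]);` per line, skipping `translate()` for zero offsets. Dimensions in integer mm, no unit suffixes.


translate([335, 449, 0]) cube([2069, 218, 12]);
translate([335, 553, 12]) cube([2069, 10, 322]);
translate([335, 449, 334]) cube([2069, 218, 12]);


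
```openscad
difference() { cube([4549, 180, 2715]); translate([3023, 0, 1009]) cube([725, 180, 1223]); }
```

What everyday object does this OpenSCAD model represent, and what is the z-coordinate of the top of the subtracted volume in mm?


A wall with a window opening. The window head height is 2232 mm.

A wall with a rectangular opening subtracted — a window. Sill at z = 1009, opening 1223 mm tall, so the head is at 1009 + 1223 = 2232 mm.


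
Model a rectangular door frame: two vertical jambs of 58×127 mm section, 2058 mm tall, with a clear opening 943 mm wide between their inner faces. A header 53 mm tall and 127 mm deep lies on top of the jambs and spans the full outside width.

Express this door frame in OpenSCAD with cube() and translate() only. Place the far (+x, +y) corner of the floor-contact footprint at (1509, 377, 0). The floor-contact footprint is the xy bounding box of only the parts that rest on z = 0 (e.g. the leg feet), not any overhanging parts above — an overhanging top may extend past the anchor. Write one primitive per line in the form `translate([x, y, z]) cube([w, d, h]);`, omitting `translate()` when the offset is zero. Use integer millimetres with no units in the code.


translate([450, 250, 0]) cube([58, 127, 2058]);
translate([1451, 250, 0]) cube([58, 127, 2058]);
translate([450, 250, 2058]) cube([1059, 127, 53]);


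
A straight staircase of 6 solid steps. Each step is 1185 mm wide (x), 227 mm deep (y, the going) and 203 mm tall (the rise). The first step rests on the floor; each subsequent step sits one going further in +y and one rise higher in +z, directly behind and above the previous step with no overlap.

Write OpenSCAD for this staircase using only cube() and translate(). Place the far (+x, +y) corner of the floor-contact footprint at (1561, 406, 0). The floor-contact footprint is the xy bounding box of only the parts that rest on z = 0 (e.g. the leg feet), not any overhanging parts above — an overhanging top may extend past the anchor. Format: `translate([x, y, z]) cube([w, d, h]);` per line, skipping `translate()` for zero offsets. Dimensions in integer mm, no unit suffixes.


translate([376, 179, 0]) cube([1185, 227, 203]);
translate([376, 406, 203]) cube([1185, 227, 203]);
translate([376, 633, 406]) cube([1185, 227, 203]);
translate([376, 860, 609]) cube([1185, 227, 203]);
translate([376, 1087, 812]) cube([1185, 227, 203]);
translate([376, 1314, 1015]) cube([1185, 227, 203]);


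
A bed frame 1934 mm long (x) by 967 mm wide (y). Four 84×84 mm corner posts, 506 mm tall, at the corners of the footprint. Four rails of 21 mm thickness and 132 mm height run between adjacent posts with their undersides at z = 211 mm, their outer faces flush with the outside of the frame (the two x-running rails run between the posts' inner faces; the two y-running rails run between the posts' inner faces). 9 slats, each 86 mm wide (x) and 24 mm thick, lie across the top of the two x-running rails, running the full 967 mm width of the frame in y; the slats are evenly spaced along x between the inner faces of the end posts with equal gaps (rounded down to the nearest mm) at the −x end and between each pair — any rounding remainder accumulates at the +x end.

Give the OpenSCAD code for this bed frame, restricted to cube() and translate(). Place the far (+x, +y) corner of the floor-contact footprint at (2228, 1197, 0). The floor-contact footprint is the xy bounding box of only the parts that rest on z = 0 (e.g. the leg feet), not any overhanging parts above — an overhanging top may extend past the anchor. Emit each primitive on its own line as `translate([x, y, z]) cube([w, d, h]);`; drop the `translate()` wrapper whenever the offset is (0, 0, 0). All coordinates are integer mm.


translate([294, 230, 0]) cube([84, 84, 506]);
translate([294, 1113, 0]) cube([84, 84, 506]);
translate([2144, 230, 0]) cube([84, 84, 506]);
translate([2144, 1113, 0]) cube([84, 84, 506]);
translate([378, 230, 211]) cube([1766, 21, 132]);
translate([378, 1176, 211]) cube([1766, 21, 132]);
translate([294, 314, 211]) cube([21, 799, 132]);
translate([2207, 314, 211]) cube([21, 799, 132]);
translate([477, 230, 343]) cube([86, 967, 24]);
translate([662, 230, 343]) cube([86, 967, 24]);
translate([847, 230, 343]) cube([86, 967, 24]);
translate([1032, 230, 343]) cube([86, 967, 24]);
translate([1217, 230, 343]) cube([86, 967, 24]);
translate([1402, 230, 343]) cube([86, 967, 24]);
translate([1587, 230, 343]) cube([86, 967, 24]);
translate([1772, 230, 343]) cube([86, 967, 24]);
translate([1957, 230, 343]) cube([86, 967, 24]);


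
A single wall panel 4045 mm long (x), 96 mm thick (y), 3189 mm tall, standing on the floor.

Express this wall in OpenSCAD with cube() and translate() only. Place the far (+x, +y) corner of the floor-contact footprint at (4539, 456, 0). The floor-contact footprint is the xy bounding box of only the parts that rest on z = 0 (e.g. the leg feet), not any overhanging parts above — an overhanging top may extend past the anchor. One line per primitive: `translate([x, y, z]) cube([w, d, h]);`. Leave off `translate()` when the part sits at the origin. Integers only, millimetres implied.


translate([494, 360, 0]) cube([4045, 96, 3189]);


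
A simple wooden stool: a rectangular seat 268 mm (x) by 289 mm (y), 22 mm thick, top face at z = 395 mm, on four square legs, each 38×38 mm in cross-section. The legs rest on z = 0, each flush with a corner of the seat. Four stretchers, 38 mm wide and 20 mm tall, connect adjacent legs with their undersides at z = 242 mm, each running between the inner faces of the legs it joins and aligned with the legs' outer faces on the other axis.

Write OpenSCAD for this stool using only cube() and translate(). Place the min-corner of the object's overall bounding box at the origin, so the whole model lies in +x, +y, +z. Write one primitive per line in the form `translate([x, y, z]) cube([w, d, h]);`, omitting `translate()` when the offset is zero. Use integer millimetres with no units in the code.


// leg_h = 395 - 22 = 373
// stretcher span = 268 - 2*38 = 192
translate([0, 0, 373]) cube([268, 289, 22]);
cube([38, 38, 373]);
translate([230, 0, 0]) cube([38, 38, 373]);
translate([0, 251, 0]) cube([38, 38, 373]);
translate([230, 251, 0]) cube([38, 38, 373]);
translate([38, 0, 242]) cube([192, 38, 20]);
translate([38, 251, 242]) cube([192, 38, 20]);
translate([0, 38, 242]) cube([38, 213, 20]);
translate([230, 38, 242]) cube([38, 213, 20]);


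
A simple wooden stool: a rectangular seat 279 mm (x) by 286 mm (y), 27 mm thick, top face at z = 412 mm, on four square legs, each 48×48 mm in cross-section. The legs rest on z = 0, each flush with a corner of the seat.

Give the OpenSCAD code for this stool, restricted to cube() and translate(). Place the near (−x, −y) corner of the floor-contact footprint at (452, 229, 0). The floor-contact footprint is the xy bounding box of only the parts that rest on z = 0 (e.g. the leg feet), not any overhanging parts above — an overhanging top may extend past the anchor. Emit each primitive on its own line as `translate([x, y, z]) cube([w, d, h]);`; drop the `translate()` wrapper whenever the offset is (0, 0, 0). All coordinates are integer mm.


translate([452, 229, 385]) cube([279, 286, 27]);
translate([452, 229, 0]) cube([48, 48, 385]);
translate([683, 229, 0]) cube([48, 48, 385]);
translate([452, 467, 0]) cube([48, 48, 385]);
translate([683, 467, 0]) cube([48, 48, 385]);


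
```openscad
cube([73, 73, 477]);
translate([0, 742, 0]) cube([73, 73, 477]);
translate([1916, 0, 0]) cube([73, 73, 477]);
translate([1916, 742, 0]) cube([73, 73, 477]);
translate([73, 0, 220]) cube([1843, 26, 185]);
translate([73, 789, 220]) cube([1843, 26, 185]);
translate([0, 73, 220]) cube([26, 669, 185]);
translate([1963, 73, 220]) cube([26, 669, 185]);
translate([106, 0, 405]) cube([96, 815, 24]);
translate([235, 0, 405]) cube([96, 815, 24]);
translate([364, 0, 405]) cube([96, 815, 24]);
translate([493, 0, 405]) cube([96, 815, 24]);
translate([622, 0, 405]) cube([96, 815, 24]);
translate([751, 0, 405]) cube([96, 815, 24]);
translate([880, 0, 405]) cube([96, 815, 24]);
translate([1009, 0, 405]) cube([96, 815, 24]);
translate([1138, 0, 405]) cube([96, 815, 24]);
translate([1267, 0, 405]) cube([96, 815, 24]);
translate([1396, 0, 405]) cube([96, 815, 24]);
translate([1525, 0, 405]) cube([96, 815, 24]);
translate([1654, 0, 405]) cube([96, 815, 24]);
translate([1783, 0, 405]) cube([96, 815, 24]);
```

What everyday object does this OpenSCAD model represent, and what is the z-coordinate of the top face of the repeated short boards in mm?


A bed frame. The slat-top height is 429 mm.

Four posts, four rails, and a row of slats — a bed frame. Slats sit on the rails at z = 220 + 185 = 405; with slat thickness 24, the top is 429 mm.


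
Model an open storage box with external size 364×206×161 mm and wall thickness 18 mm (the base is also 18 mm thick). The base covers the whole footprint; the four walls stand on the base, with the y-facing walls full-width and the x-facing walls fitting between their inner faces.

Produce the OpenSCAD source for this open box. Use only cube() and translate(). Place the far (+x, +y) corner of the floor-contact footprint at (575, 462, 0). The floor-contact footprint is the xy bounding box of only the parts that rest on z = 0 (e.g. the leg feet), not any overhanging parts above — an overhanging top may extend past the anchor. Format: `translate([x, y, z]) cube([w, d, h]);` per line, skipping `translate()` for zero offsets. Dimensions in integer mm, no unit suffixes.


translate([211, 256, 0]) cube([364, 206, 18]);
translate([211, 256, 18]) cube([364, 18, 143]);
translate([211, 444, 18]) cube([364, 18, 143]);
translate([211, 274, 18]) cube([18, 170, 143]);
translate([557, 274, 18]) cube([18, 170, 143]);


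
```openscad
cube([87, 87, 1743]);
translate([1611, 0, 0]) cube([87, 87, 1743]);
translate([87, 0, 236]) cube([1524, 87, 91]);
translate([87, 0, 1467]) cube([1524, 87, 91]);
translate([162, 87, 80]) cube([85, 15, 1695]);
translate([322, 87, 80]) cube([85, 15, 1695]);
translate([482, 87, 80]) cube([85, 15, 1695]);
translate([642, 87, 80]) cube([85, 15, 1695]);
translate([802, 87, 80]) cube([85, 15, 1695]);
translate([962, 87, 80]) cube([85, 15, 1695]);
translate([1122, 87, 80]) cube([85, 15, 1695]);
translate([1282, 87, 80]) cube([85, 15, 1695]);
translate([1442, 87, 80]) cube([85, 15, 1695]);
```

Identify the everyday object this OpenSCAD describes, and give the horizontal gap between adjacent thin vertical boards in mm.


A fence section. The picket gap is 75 mm.

Two posts, two rails, 9 pickets — a fence section. Span 1524 mm holds 9 pickets of 85 mm with 10 equal gaps: ⌊(1524 − 9·85) / 10⌋ = 75 mm.


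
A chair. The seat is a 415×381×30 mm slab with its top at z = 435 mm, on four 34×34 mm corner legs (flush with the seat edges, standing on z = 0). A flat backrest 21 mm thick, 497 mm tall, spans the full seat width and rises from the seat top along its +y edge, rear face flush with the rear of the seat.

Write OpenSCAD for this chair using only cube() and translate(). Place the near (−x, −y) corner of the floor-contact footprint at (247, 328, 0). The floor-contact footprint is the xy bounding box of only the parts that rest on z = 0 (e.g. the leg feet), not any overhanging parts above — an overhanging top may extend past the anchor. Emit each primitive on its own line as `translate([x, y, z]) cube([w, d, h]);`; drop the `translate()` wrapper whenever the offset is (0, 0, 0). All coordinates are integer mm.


translate([247, 328, 405]) cube([415, 381, 30]);
translate([247, 328, 0]) cube([34, 34, 405]);
translate([628, 328, 0]) cube([34, 34, 405]);
translate([247, 675, 0]) cube([34, 34, 405]);
translate([628, 675, 0]) cube([34, 34, 405]);
translate([247, 688, 435]) cube([415, 21, 497]);


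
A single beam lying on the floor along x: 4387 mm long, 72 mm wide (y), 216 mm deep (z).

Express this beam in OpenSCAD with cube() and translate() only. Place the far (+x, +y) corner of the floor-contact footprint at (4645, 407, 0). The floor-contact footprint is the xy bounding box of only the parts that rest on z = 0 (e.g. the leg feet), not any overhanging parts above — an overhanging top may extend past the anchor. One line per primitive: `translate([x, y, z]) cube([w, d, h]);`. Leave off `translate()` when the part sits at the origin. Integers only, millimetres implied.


translate([258, 335, 0]) cube([4387, 72, 216]);


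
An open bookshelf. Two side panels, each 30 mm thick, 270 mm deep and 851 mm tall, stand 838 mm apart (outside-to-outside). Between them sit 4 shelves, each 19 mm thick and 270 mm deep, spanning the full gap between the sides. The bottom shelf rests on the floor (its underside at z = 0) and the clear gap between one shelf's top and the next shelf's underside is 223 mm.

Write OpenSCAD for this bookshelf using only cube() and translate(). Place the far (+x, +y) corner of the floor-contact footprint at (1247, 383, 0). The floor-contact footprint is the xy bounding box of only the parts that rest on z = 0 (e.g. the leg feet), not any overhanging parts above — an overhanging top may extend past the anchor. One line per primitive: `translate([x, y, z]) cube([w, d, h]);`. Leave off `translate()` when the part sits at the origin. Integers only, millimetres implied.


translate([409, 113, 0]) cube([30, 270, 851]);
translate([1217, 113, 0]) cube([30, 270, 851]);
translate([439, 113, 0]) cube([778, 270, 19]);
translate([439, 113, 242]) cube([778, 270, 19]);
translate([439, 113, 484]) cube([778, 270, 19]);
translate([439, 113, 726]) cube([778, 270, 19]);


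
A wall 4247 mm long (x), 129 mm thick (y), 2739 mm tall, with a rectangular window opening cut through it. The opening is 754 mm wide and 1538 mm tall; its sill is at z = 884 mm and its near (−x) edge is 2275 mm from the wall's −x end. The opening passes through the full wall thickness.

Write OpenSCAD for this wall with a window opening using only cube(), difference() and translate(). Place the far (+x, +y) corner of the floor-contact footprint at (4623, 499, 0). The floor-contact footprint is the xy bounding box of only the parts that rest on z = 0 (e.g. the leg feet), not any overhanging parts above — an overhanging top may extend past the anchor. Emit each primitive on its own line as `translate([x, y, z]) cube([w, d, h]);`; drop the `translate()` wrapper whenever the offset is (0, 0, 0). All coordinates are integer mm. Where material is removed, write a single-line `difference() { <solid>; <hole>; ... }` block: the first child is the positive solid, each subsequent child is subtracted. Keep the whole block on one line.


difference() { translate([376, 370, 0]) cube([4247, 129, 2739]); translate([2651, 370, 884]) cube([754, 129, 1538]); }


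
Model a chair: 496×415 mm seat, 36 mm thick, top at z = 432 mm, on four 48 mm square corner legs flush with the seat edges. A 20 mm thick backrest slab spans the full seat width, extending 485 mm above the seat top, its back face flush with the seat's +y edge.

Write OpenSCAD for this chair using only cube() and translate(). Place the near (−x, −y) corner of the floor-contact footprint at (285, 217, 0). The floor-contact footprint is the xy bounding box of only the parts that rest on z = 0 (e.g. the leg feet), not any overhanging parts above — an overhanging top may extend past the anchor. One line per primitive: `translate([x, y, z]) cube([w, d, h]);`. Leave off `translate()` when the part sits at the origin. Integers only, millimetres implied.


// leg_h = 432 - 36 = 396
translate([285, 217, 396]) cube([496, 415, 36]);
translate([285, 217, 0]) cube([48, 48, 396]);
translate([733, 217, 0]) cube([48, 48, 396]);
translate([285, 584, 0]) cube([48, 48, 396]);
translate([733, 584, 0]) cube([48, 48, 396]);
translate([285, 612, 432]) cube([496, 20, 485]);


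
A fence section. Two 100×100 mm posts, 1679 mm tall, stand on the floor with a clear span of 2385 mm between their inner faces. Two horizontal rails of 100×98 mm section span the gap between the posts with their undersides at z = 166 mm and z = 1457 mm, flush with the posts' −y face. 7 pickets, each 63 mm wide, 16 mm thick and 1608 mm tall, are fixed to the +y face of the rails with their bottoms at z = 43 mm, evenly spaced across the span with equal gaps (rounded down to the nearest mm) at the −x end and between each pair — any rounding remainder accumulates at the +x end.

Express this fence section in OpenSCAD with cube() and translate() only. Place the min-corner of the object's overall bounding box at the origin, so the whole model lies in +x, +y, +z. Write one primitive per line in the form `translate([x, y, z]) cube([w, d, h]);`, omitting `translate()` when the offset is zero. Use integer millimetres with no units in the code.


cube([100, 100, 1679]);
translate([2485, 0, 0]) cube([100, 100, 1679]);
translate([100, 0, 166]) cube([2385, 100, 98]);
translate([100, 0, 1457]) cube([2385, 100, 98]);
translate([343, 100, 43]) cube([63, 16, 1608]);
translate([649, 100, 43]) cube([63, 16, 1608]);
translate([955, 100, 43]) cube([63, 16, 1608]);
translate([1261, 100, 43]) cube([63, 16, 1608]);
translate([1567, 100, 43]) cube([63, 16, 1608]);
translate([1873, 100, 43]) cube([63, 16, 1608]);
translate([2179, 100, 43]) cube([63, 16, 1608]);


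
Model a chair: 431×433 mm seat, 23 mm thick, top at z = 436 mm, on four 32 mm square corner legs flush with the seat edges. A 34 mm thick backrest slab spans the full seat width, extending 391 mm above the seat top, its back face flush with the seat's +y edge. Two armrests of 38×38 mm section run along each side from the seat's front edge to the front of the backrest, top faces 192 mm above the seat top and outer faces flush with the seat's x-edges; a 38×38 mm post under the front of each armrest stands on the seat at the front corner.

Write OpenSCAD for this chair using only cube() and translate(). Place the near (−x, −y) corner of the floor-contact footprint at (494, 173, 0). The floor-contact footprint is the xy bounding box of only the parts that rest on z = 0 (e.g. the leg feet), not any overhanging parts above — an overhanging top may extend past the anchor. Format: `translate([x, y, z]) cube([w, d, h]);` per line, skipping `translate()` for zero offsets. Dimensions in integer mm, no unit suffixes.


translate([494, 173, 413]) cube([431, 433, 23]);
translate([494, 173, 0]) cube([32, 32, 413]);
translate([893, 173, 0]) cube([32, 32, 413]);
translate([494, 574, 0]) cube([32, 32, 413]);
translate([893, 574, 0]) cube([32, 32, 413]);
translate([494, 572, 436]) cube([431, 34, 391]);
translate([494, 173, 590]) cube([38, 399, 38]);
translate([887, 173, 590]) cube([38, 399, 38]);
translate([494, 173, 436]) cube([38, 38, 154]);
translate([887, 173, 436]) cube([38, 38, 154]);


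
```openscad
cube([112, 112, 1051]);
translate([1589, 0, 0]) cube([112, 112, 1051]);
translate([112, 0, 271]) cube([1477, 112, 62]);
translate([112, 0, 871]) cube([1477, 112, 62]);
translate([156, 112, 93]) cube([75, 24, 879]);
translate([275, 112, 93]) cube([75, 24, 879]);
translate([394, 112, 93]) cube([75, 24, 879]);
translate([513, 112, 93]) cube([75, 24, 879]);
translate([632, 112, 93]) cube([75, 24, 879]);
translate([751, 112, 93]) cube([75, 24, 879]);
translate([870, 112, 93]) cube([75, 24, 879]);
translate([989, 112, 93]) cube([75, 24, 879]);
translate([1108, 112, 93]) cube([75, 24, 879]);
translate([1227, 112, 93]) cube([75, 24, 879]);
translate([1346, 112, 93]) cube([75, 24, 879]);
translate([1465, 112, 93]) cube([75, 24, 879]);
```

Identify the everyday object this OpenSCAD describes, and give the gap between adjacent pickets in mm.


A fence section. The picket gap is 44 mm.

Two posts, two rails, 12 pickets — a fence section. Span 1477 mm holds 12 pickets of 75 mm with 13 equal gaps: ⌊(1477 − 12·75) / 13⌋ = 44 mm.


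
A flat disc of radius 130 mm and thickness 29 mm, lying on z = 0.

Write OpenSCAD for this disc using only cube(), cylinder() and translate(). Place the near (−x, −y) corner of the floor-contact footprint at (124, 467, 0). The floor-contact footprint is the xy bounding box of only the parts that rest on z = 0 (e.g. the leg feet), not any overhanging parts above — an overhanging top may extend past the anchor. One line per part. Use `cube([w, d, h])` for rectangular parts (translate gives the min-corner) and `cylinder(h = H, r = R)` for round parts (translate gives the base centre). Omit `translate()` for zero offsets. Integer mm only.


translate([254, 597, 0]) cylinder(h = 29, r = 130);


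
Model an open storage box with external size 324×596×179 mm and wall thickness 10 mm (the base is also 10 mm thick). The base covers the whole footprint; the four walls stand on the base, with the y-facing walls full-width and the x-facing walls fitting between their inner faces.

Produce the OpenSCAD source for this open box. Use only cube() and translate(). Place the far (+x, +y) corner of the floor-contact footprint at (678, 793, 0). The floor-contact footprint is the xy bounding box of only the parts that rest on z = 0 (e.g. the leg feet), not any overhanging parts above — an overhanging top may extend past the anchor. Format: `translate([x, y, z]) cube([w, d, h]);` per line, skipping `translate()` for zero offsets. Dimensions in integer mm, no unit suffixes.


translate([354, 197, 0]) cube([324, 596, 10]);
translate([354, 197, 10]) cube([324, 10, 169]);
translate([354, 783, 10]) cube([324, 10, 169]);
translate([354, 207, 10]) cube([10, 576, 169]);
translate([668, 207, 10]) cube([10, 576, 169]);


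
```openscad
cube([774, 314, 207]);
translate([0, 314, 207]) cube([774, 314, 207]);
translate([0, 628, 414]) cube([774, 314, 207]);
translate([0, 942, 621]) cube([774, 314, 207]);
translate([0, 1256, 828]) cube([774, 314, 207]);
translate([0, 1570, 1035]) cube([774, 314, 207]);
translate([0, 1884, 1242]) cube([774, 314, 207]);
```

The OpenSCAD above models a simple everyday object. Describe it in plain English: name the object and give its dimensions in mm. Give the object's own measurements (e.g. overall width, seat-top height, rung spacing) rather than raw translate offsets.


A straight staircase of 7 solid steps. Each step is 774 mm wide (x), 314 mm deep (y, the going) and 207 mm tall (the rise). The first step rests on the floor; each subsequent step sits one going further in +y and one rise higher in +z, directly behind and above the previous step with no overlap.


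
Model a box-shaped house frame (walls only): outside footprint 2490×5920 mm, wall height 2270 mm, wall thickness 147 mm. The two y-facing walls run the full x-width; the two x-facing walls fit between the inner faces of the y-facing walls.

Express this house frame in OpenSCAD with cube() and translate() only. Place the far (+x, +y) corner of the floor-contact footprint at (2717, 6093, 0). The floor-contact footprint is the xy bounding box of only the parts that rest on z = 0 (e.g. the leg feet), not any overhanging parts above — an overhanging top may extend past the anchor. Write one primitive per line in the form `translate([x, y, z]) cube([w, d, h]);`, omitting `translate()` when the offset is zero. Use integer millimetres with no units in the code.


translate([227, 173, 0]) cube([2490, 147, 2270]);
translate([227, 5946, 0]) cube([2490, 147, 2270]);
translate([227, 320, 0]) cube([147, 5626, 2270]);
translate([2570, 320, 0]) cube([147, 5626, 2270]);


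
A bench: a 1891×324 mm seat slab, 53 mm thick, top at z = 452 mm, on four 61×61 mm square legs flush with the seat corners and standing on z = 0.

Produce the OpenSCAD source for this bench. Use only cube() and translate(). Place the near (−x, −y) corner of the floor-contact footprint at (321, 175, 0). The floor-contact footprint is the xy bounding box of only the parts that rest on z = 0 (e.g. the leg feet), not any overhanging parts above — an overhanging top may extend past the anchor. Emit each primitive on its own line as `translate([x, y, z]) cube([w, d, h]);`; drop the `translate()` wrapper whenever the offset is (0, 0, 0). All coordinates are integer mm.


// leg_h = 452 − 53 = 399
translate([321, 175, 399]) cube([1891, 324, 53]);
translate([321, 175, 0]) cube([61, 61, 399]);
translate([321, 438, 0]) cube([61, 61, 399]);
translate([2151, 175, 0]) cube([61, 61, 399]);
translate([2151, 438, 0]) cube([61, 61, 399]);


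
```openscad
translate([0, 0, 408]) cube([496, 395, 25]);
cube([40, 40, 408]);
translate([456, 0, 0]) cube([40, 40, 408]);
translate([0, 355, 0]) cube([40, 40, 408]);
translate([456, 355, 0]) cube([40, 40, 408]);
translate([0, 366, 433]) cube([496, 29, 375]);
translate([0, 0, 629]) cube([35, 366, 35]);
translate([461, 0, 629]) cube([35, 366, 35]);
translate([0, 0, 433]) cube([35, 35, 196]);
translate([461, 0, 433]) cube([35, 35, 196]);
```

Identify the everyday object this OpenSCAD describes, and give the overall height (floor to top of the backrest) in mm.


A chair. The overall height is 808 mm.

A slab on four corner posts with a tall panel at the back — a chair. The seat slab sits at z = 408 with thickness 25, and the 375 mm backrest starts at the seat top, so the overall height is 408 + 25 + 375 = 808 mm.


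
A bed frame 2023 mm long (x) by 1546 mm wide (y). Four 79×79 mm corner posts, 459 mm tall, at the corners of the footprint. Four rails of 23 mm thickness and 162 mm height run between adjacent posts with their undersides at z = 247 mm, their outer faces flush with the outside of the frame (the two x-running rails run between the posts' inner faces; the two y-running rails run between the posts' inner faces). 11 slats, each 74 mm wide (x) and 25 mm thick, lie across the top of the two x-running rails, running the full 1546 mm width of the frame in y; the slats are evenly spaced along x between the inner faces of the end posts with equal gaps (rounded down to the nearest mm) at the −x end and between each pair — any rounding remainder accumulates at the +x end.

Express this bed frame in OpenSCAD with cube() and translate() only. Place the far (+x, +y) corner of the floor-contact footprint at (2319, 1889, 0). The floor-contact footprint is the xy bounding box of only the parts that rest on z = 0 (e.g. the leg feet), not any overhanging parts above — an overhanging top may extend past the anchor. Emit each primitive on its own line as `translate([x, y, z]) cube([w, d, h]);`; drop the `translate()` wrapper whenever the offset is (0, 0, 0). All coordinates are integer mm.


translate([296, 343, 0]) cube([79, 79, 459]);
translate([296, 1810, 0]) cube([79, 79, 459]);
translate([2240, 343, 0]) cube([79, 79, 459]);
translate([2240, 1810, 0]) cube([79, 79, 459]);
translate([375, 343, 247]) cube([1865, 23, 162]);
translate([375, 1866, 247]) cube([1865, 23, 162]);
translate([296, 422, 247]) cube([23, 1388, 162]);
translate([2296, 422, 247]) cube([23, 1388, 162]);
translate([462, 343, 409]) cube([74, 1546, 25]);
translate([623, 343, 409]) cube([74, 1546, 25]);
translate([784, 343, 409]) cube([74, 1546, 25]);
translate([945, 343, 409]) cube([74, 1546, 25]);
translate([1106, 343, 409]) cube([74, 1546, 25]);
translate([1267, 343, 409]) cube([74, 1546, 25]);
translate([1428, 343, 409]) cube([74, 1546, 25]);
translate([1589, 343, 409]) cube([74, 1546, 25]);
translate([1750, 343, 409]) cube([74, 1546, 25]);
translate([1911, 343, 409]) cube([74, 1546, 25]);
translate([2072, 343, 409]) cube([74, 1546, 25]);


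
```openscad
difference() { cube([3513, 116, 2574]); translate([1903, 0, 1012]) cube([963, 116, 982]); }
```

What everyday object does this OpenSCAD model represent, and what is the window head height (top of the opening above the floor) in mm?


A wall with a window opening. The window head height is 1994 mm.

A wall with a rectangular opening subtracted — a window. Sill at z = 1012, opening 982 mm tall, so the head is at 1012 + 982 = 1994 mm.


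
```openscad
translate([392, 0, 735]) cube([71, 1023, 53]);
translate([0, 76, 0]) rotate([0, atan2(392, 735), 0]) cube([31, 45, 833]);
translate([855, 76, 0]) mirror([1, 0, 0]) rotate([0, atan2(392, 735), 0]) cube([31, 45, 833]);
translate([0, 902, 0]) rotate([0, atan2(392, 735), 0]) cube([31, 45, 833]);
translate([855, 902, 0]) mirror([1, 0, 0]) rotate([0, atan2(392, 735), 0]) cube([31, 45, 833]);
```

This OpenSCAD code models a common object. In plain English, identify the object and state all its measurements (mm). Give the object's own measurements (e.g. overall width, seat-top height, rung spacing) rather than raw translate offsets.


A sawhorse. A 71×1023×53 mm beam (x, y, z) sits on two A-frame leg pairs. Each pair is two raked legs of 31×45 mm section (45 mm along y) splaying symmetrically in x. Each leg rises 735 mm vertically over 392 mm of horizontal reach and is 833 mm long along its own axis. Every leg's outer bottom edge rests on the floor and its outer top edge meets a bottom edge of the beam — the left legs (tilting toward +x) meet the beam's −x bottom edge, the right legs (their mirror images, tilting toward −x) meet its +x bottom edge — so the leg tops tuck under the beam, the beam's underside is 735 mm above the floor, and the feet are 855 mm apart outside-to-outside with the beam centred between them. The two leg pairs are set in 76 mm from either end of the beam.


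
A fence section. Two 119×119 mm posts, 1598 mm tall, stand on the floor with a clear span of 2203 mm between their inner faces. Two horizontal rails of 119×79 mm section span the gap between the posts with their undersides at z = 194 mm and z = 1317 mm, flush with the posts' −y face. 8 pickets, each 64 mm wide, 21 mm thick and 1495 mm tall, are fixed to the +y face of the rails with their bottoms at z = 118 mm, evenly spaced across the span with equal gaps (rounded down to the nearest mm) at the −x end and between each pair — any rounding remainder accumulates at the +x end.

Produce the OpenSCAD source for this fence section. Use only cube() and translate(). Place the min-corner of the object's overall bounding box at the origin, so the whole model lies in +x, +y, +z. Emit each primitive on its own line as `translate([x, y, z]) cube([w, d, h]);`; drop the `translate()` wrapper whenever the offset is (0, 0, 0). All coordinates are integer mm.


cube([119, 119, 1598]);
translate([2322, 0, 0]) cube([119, 119, 1598]);
translate([119, 0, 194]) cube([2203, 119, 79]);
translate([119, 0, 1317]) cube([2203, 119, 79]);
translate([306, 119, 118]) cube([64, 21, 1495]);
translate([557, 119, 118]) cube([64, 21, 1495]);
translate([808, 119, 118]) cube([64, 21, 1495]);
translate([1059, 119, 118]) cube([64, 21, 1495]);
translate([1310, 119, 118]) cube([64, 21, 1495]);
translate([1561, 119, 118]) cube([64, 21, 1495]);
translate([1812, 119, 118]) cube([64, 21, 1495]);
translate([2063, 119, 118]) cube([64, 21, 1495]);


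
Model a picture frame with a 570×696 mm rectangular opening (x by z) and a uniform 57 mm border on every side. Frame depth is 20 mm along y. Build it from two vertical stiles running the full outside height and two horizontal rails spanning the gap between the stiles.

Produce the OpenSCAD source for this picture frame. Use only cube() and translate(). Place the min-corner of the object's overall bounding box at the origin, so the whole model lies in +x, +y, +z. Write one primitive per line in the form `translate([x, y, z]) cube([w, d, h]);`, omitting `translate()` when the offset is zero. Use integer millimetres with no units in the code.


cube([57, 20, 810]);
translate([627, 0, 0]) cube([57, 20, 810]);
translate([57, 0, 0]) cube([570, 20, 57]);
translate([57, 0, 753]) cube([570, 20, 57]);


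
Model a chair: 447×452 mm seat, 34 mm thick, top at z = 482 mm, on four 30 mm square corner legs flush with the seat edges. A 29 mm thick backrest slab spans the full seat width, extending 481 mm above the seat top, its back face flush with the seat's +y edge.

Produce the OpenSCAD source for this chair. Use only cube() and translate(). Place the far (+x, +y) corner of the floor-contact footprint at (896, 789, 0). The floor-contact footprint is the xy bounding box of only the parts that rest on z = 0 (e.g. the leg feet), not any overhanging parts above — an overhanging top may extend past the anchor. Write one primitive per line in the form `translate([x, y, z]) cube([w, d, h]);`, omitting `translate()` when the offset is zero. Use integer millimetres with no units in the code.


translate([449, 337, 448]) cube([447, 452, 34]);
translate([449, 337, 0]) cube([30, 30, 448]);
translate([866, 337, 0]) cube([30, 30, 448]);
translate([449, 759, 0]) cube([30, 30, 448]);
translate([866, 759, 0]) cube([30, 30, 448]);
translate([449, 760, 482]) cube([447, 29, 481]);


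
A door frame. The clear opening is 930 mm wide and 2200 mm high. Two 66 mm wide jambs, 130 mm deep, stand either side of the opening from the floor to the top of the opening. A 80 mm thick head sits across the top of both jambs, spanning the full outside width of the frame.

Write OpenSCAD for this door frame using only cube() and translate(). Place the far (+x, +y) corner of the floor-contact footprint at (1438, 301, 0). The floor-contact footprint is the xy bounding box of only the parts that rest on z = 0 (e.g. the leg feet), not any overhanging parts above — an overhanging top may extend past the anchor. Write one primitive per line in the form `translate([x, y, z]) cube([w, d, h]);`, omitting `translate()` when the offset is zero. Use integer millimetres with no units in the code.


translate([376, 171, 0]) cube([66, 130, 2200]);
translate([1372, 171, 0]) cube([66, 130, 2200]);
translate([376, 171, 2200]) cube([1062, 130, 80]);


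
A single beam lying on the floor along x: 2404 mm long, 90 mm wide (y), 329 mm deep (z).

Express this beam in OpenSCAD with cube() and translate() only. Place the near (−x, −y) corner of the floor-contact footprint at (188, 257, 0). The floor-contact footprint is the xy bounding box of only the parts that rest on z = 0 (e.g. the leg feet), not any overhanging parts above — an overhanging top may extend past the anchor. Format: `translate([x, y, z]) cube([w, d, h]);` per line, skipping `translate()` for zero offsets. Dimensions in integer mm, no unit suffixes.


translate([188, 257, 0]) cube([2404, 90, 329]);
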